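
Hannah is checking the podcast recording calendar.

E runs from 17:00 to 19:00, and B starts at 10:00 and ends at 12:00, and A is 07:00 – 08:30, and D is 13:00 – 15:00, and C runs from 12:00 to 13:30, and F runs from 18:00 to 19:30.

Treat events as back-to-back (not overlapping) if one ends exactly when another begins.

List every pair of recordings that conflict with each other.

C & D, E & F

Sorted by start: A, B, C, D, E, F.
B starts after A ends, so A has no further overlaps.
C starts exactly when B ends (back-to-back, no overlap), so B has no further overlaps.
D starts before C ends → C and D overlap.
E starts after C ends, so C has no further overlaps.
E starts after D ends, so D has no further overlaps.
F starts before E ends → E and F overlap.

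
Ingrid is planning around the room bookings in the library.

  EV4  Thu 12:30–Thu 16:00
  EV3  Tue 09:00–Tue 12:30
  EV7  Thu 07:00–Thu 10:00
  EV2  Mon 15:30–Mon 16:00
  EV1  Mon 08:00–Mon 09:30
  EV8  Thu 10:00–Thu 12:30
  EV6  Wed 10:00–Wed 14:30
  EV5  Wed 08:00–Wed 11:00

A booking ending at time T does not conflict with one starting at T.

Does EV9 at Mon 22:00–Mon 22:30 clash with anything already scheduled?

EV1: ends Mon 09:30 at or before EV9 starts Mon 22:00 → clear.
EV2: ends Mon 16:00 at or before EV9 starts Mon 22:00 → clear.
EV3: starts Tue 09:00 at or after EV9 ends Mon 22:30 → clear.
EV5: starts Wed 08:00 at or after EV9 ends Mon 22:30 → clear.
EV6: starts Wed 10:00 at or after EV9 ends Mon 22:30 → clear.
EV7: starts Thu 07:00 at or after EV9 ends Mon 22:30 → clear.
EV8: starts Thu 10:00 at or after EV9 ends Mon 22:30 → clear.
EV4: starts Thu 12:30 at or after EV9 ends Mon 22:30 → clear.

No — it doesn't clash with anything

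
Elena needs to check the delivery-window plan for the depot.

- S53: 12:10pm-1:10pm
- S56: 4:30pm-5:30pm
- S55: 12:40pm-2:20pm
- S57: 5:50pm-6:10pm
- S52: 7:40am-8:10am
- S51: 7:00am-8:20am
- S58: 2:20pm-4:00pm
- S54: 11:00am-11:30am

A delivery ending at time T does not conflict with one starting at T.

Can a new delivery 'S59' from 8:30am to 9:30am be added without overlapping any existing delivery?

Yes — the slot is free

S51: ends 8:20am at or before S59 starts 8:30am → clear.
S52: ends 8:10am at or before S59 starts 8:30am → clear.
S54: starts 11:00am at or after S59 ends 9:30am → clear.
S53: starts 12:10pm at or after S59 ends 9:30am → clear.
S55: starts 12:40pm at or after S59 ends 9:30am → clear.
S58: starts 2:20pm at or after S59 ends 9:30am → clear.
S56: starts 4:30pm at or after S59 ends 9:30am → clear.
S57: starts 5:50pm at or after S59 ends 9:30am → clear.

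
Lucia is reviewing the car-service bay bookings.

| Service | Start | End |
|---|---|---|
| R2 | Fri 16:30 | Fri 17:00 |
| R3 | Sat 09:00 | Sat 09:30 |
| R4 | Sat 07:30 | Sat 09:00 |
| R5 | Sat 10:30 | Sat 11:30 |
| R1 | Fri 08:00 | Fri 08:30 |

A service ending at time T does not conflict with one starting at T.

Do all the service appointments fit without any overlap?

Yes

Sorted by start: R1, R2, R4, R3, R5.
R2 starts after R1 ends, so nothing later overlaps R1 either.
R4 starts after R2 ends, so nothing later overlaps R2 either.
R3 starts exactly when R4 ends (back-to-back, no overlap), so nothing later overlaps R4 either.
R5 starts after R3 ends.
Every pair is clear; the schedule has no overlaps.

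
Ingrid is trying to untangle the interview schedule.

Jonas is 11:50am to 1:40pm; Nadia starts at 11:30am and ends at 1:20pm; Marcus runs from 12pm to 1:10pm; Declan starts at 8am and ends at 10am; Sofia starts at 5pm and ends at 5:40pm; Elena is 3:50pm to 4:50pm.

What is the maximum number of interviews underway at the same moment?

Sweep the timeline, counting +1 at each start and −1 at each end (ends before starts at a tie):
8am start Declan → 1
10am end Declan → 0
11:30am start Nadia → 1
11:50am start Jonas → 2
12pm start Marcus → 3
1:10pm end Marcus → 2
1:20pm end Nadia → 1
1:40pm end Jonas → 0
3:50pm start Elena → 1
4:50pm end Elena → 0
5pm start Sofia → 1
5:40pm end Sofia → 0
Peak is 3, at 12pm (Jonas, Marcus, Nadia).

3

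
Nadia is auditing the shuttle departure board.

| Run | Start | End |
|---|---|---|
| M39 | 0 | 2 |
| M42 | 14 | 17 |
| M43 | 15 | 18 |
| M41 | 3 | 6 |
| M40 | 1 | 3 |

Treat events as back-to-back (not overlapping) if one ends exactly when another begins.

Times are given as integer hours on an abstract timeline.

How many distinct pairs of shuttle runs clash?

2

Sorted by start: M39, M40, M41, M42, M43.
M40 starts before M39 ends → M39 and M40 overlap.
M41 starts after M39 ends; M39 is clear from here.
M41 starts exactly when M40 ends (back-to-back, no overlap); M40 is clear from here.
M42 starts after M41 ends; M41 is clear from here.
M43 starts before M42 ends → M42 and M43 overlap.
Overlapping pairs: M39 & M40, M42 & M43 — 2 in total.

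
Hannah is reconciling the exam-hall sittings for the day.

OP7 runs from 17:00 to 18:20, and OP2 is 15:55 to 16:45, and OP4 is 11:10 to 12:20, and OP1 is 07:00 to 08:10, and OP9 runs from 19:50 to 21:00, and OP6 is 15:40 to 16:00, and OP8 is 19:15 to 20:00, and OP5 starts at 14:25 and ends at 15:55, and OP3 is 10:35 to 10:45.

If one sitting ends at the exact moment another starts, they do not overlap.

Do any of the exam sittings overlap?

Yes

Sorted by start: OP1, OP3, OP4, OP5, OP6, OP2, OP7, OP8, OP9.
OP3 starts after OP1 ends, so OP1 has no further overlaps.
OP4 starts after OP3 ends, so OP3 has no further overlaps.
OP5 starts after OP4 ends, so OP4 has no further overlaps.
OP6 starts before OP5 ends → OP5 and OP6 overlap.
That's a conflict, so the schedule is not conflict-free.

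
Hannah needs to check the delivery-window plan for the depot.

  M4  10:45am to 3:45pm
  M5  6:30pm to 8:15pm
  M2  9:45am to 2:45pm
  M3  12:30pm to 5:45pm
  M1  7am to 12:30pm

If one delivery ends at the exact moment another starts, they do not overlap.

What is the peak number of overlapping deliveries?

Sort all start/end points and keep a running count:
7am start M1 → 1
9:45am start M2 → 2
10:45am start M4 → 3
12:30pm end M1 → 2
12:30pm start M3 → 3
2:45pm end M2 → 2
3:45pm end M4 → 1
5:45pm end M3 → 0
6:30pm start M5 → 1
8:15pm end M5 → 0
Peak is 3, at 10:45am (M1, M2, M4).

3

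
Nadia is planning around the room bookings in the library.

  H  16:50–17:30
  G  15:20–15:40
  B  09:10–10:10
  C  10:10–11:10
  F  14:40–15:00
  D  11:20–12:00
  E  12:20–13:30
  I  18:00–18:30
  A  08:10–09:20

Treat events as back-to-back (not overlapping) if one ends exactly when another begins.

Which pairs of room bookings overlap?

A & B

Sorted by start: A, B, C, D, E, F, G, H, I.
B starts before A ends → A and B overlap.
C starts after A ends; A is clear from here.
C starts exactly when B ends (back-to-back, no overlap); B is clear from here.
D starts after C ends; C is clear from here.
E starts after D ends; D is clear from here.
F starts after E ends; E is clear from here.
G starts after F ends; F is clear from here.
H starts after G ends; G is clear from here.
I starts after H ends.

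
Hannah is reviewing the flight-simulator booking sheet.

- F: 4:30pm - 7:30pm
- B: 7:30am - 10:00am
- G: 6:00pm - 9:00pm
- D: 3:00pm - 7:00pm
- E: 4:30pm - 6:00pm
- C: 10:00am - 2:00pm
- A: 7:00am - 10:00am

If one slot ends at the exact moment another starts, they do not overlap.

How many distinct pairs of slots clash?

6

Sorted by start: A, B, C, D, E, F, G.
B starts before A ends → A and B overlap.
C starts exactly when A ends (back-to-back, no overlap) — done with A.
C starts exactly when B ends (back-to-back, no overlap) — done with B.
D starts after C ends — done with C.
E starts before D ends → D and E overlap.
F starts before D ends → D and F overlap.
G starts before D ends → D and G overlap.
F starts before E ends → E and F overlap.
G starts exactly when E ends (back-to-back, no overlap).
G starts before F ends → F and G overlap.
Overlapping pairs: A & B, D & E, D & F, D & G, E & F, F & G — 6 in total.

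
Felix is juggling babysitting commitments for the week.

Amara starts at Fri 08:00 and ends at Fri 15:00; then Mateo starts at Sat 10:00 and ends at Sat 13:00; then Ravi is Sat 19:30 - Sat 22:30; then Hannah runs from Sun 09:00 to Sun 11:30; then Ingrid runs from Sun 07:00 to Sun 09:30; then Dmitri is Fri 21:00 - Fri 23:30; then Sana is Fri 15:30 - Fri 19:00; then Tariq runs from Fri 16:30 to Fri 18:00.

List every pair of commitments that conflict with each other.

Two intervals overlap when each starts before the other ends.
Sorted by start: Amara, Sana, Tariq, Dmitri, Mateo, Ravi, Ingrid, Hannah.
Sana starts after Amara ends; Amara is clear from here.
Tariq starts before Sana ends → Sana and Tariq overlap.
Dmitri starts after Sana ends; Sana is clear from here.
Dmitri starts after Tariq ends; Tariq is clear from here.
Mateo starts after Dmitri ends; Dmitri is clear from here.
Ravi starts after Mateo ends; Mateo is clear from here.
Ingrid starts after Ravi ends; Ravi is clear from here.
Hannah starts before Ingrid ends → Ingrid and Hannah overlap.

Hannah & Ingrid, Sana & Tariq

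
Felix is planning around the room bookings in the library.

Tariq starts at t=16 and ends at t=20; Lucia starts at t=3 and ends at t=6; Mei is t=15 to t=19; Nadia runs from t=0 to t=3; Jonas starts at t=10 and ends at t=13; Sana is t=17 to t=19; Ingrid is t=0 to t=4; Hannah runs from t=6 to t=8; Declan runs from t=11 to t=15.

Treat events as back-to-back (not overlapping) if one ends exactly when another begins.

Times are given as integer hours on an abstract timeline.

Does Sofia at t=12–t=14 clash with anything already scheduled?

Ingrid: ends t=4 at or before Sofia starts t=12 → clear.
Nadia: ends t=3 at or before Sofia starts t=12 → clear.
Lucia: ends t=6 at or before Sofia starts t=12 → clear.
Hannah: ends t=8 at or before Sofia starts t=12 → clear.
Jonas: starts t=10 before Sofia ends t=14, and ends t=13 after Sofia starts t=12 → overlap.
Declan: starts t=11 before Sofia ends t=14, and ends t=15 after Sofia starts t=12 → overlap.
Mei: starts t=15 at or after Sofia ends t=14 → clear.
Tariq: starts t=16 at or after Sofia ends t=14 → clear.
Sana: starts t=17 at or after Sofia ends t=14 → clear.
Sofia overlaps Declan, Jonas.

Yes — it overlaps Declan, Jonas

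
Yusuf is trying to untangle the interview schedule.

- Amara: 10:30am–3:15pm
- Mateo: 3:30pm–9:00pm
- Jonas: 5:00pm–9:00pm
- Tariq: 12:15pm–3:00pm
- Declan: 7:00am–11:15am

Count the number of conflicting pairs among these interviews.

Sorted by start: Declan, Amara, Tariq, Mateo, Jonas.
Amara starts before Declan ends → Declan and Amara overlap.
Tariq starts after Declan ends, so Declan has no further overlaps.
Tariq starts before Amara ends → Amara and Tariq overlap.
Mateo starts after Amara ends, so Amara has no further overlaps.
Mateo starts after Tariq ends, so Tariq has no further overlaps.
Jonas starts before Mateo ends → Mateo and Jonas overlap.
Overlapping pairs: Amara & Declan, Amara & Tariq, Jonas & Mateo — 3 in total.

3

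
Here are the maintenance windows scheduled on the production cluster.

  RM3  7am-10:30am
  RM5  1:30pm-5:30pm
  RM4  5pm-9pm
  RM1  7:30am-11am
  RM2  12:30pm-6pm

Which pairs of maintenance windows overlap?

Sorted by start: RM3, RM1, RM2, RM5, RM4.
RM1 starts before RM3 ends → RM3 and RM1 overlap.
RM2 starts after RM3 ends, so nothing later overlaps RM3 either.
RM2 starts after RM1 ends, so nothing later overlaps RM1 either.
RM5 starts before RM2 ends → RM2 and RM5 overlap.
RM4 starts before RM2 ends → RM2 and RM4 overlap.
RM4 starts before RM5 ends → RM5 and RM4 overlap.

RM1 & RM3, RM2 & RM4, RM2 & RM5, RM4 & RM5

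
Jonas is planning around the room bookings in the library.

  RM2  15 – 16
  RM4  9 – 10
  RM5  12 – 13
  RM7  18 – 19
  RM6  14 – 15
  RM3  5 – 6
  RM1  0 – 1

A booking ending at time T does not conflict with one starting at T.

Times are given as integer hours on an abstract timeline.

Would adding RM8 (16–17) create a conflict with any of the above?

No — it doesn't clash with anything

RM1: ends 1 at or before RM8 starts 16 → clear.
RM3: ends 6 at or before RM8 starts 16 → clear.
RM4: ends 10 at or before RM8 starts 16 → clear.
RM5: ends 13 at or before RM8 starts 16 → clear.
RM6: ends 15 at or before RM8 starts 16 → clear.
RM2: ends 16 at or before RM8 starts 16 → clear.
RM7: starts 18 at or after RM8 ends 17 → clear.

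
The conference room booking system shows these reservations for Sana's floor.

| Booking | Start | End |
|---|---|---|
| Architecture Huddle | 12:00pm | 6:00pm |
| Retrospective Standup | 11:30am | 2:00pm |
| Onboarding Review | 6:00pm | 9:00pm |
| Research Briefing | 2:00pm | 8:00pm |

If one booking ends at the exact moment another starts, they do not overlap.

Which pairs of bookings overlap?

Sorted by start: Retrospective Standup, Architecture Huddle, Research Briefing, Onboarding Review.
Architecture Huddle starts before Retrospective Standup ends → Retrospective Standup and Architecture Huddle overlap.
Research Briefing starts exactly when Retrospective Standup ends (back-to-back, no overlap), so nothing later overlaps Retrospective Standup either.
Research Briefing starts before Architecture Huddle ends → Architecture Huddle and Research Briefing overlap.
Onboarding Review starts exactly when Architecture Huddle ends (back-to-back, no overlap).
Onboarding Review starts before Research Briefing ends → Research Briefing and Onboarding Review overlap.

Architecture Huddle & Research Briefing, Architecture Huddle & Retrospective Standup, Onboarding Review & Research Briefing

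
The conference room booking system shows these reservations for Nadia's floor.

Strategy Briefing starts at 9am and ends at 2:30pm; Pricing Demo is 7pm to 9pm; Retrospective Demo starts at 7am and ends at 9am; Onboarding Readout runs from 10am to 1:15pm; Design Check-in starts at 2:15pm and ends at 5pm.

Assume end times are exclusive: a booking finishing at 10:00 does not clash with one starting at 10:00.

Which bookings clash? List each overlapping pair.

Design Check-in & Strategy Briefing, Onboarding Readout & Strategy Briefing

Check each pair: they overlap iff neither finishes before the other starts.
Sorted by start: Retrospective Demo, Strategy Briefing, Onboarding Readout, Design Check-in, Pricing Demo.
Strategy Briefing starts exactly when Retrospective Demo ends (back-to-back, no overlap), so Retrospective Demo has no further overlaps.
Onboarding Readout starts before Strategy Briefing ends → Strategy Briefing and Onboarding Readout overlap.
Design Check-in starts before Strategy Briefing ends → Strategy Briefing and Design Check-in overlap.
Pricing Demo starts after Strategy Briefing ends.
Design Check-in starts after Onboarding Readout ends, so Onboarding Readout has no further overlaps.
Pricing Demo starts after Design Check-in ends.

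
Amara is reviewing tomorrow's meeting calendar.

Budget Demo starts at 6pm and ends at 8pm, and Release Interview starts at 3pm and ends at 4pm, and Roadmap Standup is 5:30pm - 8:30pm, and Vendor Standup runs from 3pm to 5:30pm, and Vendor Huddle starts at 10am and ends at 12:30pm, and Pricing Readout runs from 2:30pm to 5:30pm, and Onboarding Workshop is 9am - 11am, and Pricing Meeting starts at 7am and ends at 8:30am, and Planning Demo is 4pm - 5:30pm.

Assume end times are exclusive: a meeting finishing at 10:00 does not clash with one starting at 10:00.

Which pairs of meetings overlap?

Budget Demo & Roadmap Standup, Onboarding Workshop & Vendor Huddle, Planning Demo & Pricing Readout, Planning Demo & Vendor Standup, Pricing Readout & Release Interview, Pricing Readout & Vendor Standup, Release Interview & Vendor Standup

Sorted by start: Pricing Meeting, Onboarding Workshop, Vendor Huddle, Pricing Readout, Vendor Standup, Release Interview, Planning Demo, Roadmap Standup, Budget Demo.
Onboarding Workshop starts after Pricing Meeting ends; Pricing Meeting is clear from here.
Vendor Huddle starts before Onboarding Workshop ends → Onboarding Workshop and Vendor Huddle overlap.
Pricing Readout starts after Onboarding Workshop ends; Onboarding Workshop is clear from here.
Pricing Readout starts after Vendor Huddle ends; Vendor Huddle is clear from here.
Vendor Standup starts before Pricing Readout ends → Pricing Readout and Vendor Standup overlap.
Release Interview starts before Pricing Readout ends → Pricing Readout and Release Interview overlap.
Planning Demo starts before Pricing Readout ends → Pricing Readout and Planning Demo overlap.
Roadmap Standup starts exactly when Pricing Readout ends (back-to-back, no overlap); Pricing Readout is clear from here.
Release Interview starts before Vendor Standup ends → Vendor Standup and Release Interview overlap.
Planning Demo starts before Vendor Standup ends → Vendor Standup and Planning Demo overlap.
Roadmap Standup starts exactly when Vendor Standup ends (back-to-back, no overlap); Vendor Standup is clear from here.
Planning Demo starts exactly when Release Interview ends (back-to-back, no overlap); Release Interview is clear from here.
Roadmap Standup starts exactly when Planning Demo ends (back-to-back, no overlap); Planning Demo is clear from here.
Budget Demo starts before Roadmap Standup ends → Roadmap Standup and Budget Demo overlap.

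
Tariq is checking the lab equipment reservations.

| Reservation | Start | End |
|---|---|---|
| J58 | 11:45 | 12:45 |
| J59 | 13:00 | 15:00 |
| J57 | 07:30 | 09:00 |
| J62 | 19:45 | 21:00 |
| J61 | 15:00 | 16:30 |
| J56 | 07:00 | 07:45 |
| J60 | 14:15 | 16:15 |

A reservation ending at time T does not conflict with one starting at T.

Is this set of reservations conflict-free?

No

Sorted by start: J56, J57, J58, J59, J60, J61, J62.
J57 starts before J56 ends → J56 and J57 overlap.
That's a conflict, so the schedule is not conflict-free.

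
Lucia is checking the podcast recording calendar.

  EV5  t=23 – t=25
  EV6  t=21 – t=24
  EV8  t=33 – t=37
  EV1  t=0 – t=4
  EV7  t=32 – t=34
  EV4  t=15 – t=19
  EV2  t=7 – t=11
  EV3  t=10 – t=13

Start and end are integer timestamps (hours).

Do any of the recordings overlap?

Yes

Sorted by start: EV1, EV2, EV3, EV4, EV6, EV5, EV7, EV8.
EV2 starts after EV1 ends, so EV1 has no further overlaps.
EV3 starts before EV2 ends → EV2 and EV3 overlap.
That's a conflict, so the schedule is not conflict-free.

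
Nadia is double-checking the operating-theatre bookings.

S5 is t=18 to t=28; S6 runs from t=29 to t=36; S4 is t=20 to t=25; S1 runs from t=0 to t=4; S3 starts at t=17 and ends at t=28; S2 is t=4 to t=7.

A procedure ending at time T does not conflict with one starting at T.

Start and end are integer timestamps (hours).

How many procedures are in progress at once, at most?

Sweep the timeline, counting +1 at each start and −1 at each end (ends before starts at a tie):
t=0 start S1 → 1
t=4 end S1 → 0
t=4 start S2 → 1
t=7 end S2 → 0
t=17 start S3 → 1
t=18 start S5 → 2
t=20 start S4 → 3
t=25 end S4 → 2
t=28 end S3 → 1
t=28 end S5 → 0
t=29 start S6 → 1
t=36 end S6 → 0
Peak is 3, at t=20 (S3, S4, S5).

3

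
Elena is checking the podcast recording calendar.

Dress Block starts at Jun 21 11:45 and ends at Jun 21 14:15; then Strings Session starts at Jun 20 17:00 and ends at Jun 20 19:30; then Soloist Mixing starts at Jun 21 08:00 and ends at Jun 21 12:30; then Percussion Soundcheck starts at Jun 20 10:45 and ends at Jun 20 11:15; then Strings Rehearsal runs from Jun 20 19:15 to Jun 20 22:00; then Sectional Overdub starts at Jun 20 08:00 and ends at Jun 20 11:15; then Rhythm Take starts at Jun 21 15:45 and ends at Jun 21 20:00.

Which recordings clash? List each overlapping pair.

Dress Block & Soloist Mixing, Percussion Soundcheck & Sectional Overdub, Strings Rehearsal & Strings Session

Sorted by start: Sectional Overdub, Percussion Soundcheck, Strings Session, Strings Rehearsal, Soloist Mixing, Dress Block, Rhythm Take.
Percussion Soundcheck starts before Sectional Overdub ends → Sectional Overdub and Percussion Soundcheck overlap.
Strings Session starts after Sectional Overdub ends — done with Sectional Overdub.
Strings Session starts after Percussion Soundcheck ends — done with Percussion Soundcheck.
Strings Rehearsal starts before Strings Session ends → Strings Session and Strings Rehearsal overlap.
Soloist Mixing starts after Strings Session ends — done with Strings Session.
Soloist Mixing starts after Strings Rehearsal ends — done with Strings Rehearsal.
Dress Block starts before Soloist Mixing ends → Soloist Mixing and Dress Block overlap.
Rhythm Take starts after Soloist Mixing ends.
Rhythm Take starts after Dress Block ends.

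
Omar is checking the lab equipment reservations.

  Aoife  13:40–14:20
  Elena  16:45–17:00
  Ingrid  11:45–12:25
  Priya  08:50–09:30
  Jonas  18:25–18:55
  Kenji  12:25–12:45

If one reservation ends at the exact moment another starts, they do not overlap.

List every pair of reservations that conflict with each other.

no overlapping pairs

Check each pair: they overlap iff neither finishes before the other starts.
Sorted by start: Priya, Ingrid, Kenji, Aoife, Elena, Jonas.
Ingrid starts after Priya ends; Priya is clear from here.
Kenji starts exactly when Ingrid ends (back-to-back, no overlap); Ingrid is clear from here.
Aoife starts after Kenji ends; Kenji is clear from here.
Elena starts after Aoife ends; Aoife is clear from here.
Jonas starts after Elena ends.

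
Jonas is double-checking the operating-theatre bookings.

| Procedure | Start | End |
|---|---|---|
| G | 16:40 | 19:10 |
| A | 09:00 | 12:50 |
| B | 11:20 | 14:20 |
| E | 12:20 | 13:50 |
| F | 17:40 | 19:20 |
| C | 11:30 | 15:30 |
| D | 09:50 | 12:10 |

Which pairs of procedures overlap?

Sorted by start: A, D, B, C, E, G, F.
D starts before A ends → A and D overlap.
B starts before A ends → A and B overlap.
C starts before A ends → A and C overlap.
E starts before A ends → A and E overlap.
G starts after A ends, so nothing later overlaps A either.
B starts before D ends → D and B overlap.
C starts before D ends → D and C overlap.
E starts after D ends, so nothing later overlaps D either.
C starts before B ends → B and C overlap.
E starts before B ends → B and E overlap.
G starts after B ends, so nothing later overlaps B either.
E starts before C ends → C and E overlap.
G starts after C ends, so nothing later overlaps C either.
G starts after E ends, so nothing later overlaps E either.
F starts before G ends → G and F overlap.

A & B, A & C, A & D, A & E, B & C, B & D, B & E, C & D, C & E, F & G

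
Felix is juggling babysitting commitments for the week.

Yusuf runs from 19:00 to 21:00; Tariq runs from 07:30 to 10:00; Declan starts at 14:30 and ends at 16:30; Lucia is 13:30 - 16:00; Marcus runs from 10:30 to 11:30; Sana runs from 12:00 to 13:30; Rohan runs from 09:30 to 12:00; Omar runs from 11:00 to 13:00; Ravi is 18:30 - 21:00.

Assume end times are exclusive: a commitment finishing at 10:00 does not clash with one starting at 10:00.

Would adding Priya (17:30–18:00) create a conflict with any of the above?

Tariq: ends 10:00 at or before Priya starts 17:30 → clear.
Rohan: ends 12:00 at or before Priya starts 17:30 → clear.
Marcus: ends 11:30 at or before Priya starts 17:30 → clear.
Omar: ends 13:00 at or before Priya starts 17:30 → clear.
Sana: ends 13:30 at or before Priya starts 17:30 → clear.
Lucia: ends 16:00 at or before Priya starts 17:30 → clear.
Declan: ends 16:30 at or before Priya starts 17:30 → clear.
Ravi: starts 18:30 at or after Priya ends 18:00 → clear.
Yusuf: starts 19:00 at or after Priya ends 18:00 → clear.

No — it doesn't clash with anything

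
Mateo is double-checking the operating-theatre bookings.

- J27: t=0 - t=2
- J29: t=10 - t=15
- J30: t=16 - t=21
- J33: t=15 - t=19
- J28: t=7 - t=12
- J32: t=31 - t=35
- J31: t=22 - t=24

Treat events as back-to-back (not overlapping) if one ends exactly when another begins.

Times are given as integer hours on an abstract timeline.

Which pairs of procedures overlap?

Sorted by start: J27, J28, J29, J33, J30, J31, J32.
J28 starts after J27 ends, so J27 has no further overlaps.
J29 starts before J28 ends → J28 and J29 overlap.
J33 starts after J28 ends, so J28 has no further overlaps.
J33 starts exactly when J29 ends (back-to-back, no overlap), so J29 has no further overlaps.
J30 starts before J33 ends → J33 and J30 overlap.
J31 starts after J33 ends, so J33 has no further overlaps.
J31 starts after J30 ends, so J30 has no further overlaps.
J32 starts after J31 ends.

J28 & J29, J30 & J33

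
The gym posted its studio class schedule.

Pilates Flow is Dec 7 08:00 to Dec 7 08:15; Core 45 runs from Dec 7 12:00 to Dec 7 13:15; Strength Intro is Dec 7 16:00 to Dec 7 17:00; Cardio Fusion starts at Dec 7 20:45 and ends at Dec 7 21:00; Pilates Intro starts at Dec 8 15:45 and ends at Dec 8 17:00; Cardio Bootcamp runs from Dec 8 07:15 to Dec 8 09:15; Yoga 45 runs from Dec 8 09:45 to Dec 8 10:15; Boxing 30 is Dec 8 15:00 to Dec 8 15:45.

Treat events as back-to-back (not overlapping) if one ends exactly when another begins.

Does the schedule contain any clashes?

Two intervals overlap when each starts before the other ends.
Sorted by start: Pilates Flow, Core 45, Strength Intro, Cardio Fusion, Cardio Bootcamp, Yoga 45, Boxing 30, Pilates Intro.
Core 45 starts after Pilates Flow ends, so Pilates Flow has no further overlaps.
Strength Intro starts after Core 45 ends, so Core 45 has no further overlaps.
Cardio Fusion starts after Strength Intro ends, so Strength Intro has no further overlaps.
Cardio Bootcamp starts after Cardio Fusion ends, so Cardio Fusion has no further overlaps.
Yoga 45 starts after Cardio Bootcamp ends, so Cardio Bootcamp has no further overlaps.
Boxing 30 starts after Yoga 45 ends, so Yoga 45 has no further overlaps.
Pilates Intro starts exactly when Boxing 30 ends (back-to-back, no overlap).
Every pair is clear; the schedule has no overlaps.

No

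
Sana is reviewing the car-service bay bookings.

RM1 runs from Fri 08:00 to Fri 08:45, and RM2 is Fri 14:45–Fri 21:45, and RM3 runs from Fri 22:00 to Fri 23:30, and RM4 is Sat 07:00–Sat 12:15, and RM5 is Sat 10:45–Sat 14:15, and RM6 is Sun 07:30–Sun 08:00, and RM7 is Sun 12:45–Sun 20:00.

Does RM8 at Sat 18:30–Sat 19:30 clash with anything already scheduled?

RM1: ends Fri 08:45 at or before RM8 starts Sat 18:30 → clear.
RM2: ends Fri 21:45 at or before RM8 starts Sat 18:30 → clear.
RM3: ends Fri 23:30 at or before RM8 starts Sat 18:30 → clear.
RM4: ends Sat 12:15 at or before RM8 starts Sat 18:30 → clear.
RM5: ends Sat 14:15 at or before RM8 starts Sat 18:30 → clear.
RM6: starts Sun 07:30 at or after RM8 ends Sat 19:30 → clear.
RM7: starts Sun 12:45 at or after RM8 ends Sat 19:30 → clear.

No — it doesn't clash with anything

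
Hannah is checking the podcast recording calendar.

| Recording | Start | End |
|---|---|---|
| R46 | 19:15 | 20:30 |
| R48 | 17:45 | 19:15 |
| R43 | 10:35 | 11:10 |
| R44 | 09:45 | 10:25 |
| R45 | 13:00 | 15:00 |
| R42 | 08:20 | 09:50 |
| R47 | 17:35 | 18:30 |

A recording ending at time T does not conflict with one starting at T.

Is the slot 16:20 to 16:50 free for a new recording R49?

R42: ends 09:50 at or before R49 starts 16:20 → clear.
R44: ends 10:25 at or before R49 starts 16:20 → clear.
R43: ends 11:10 at or before R49 starts 16:20 → clear.
R45: ends 15:00 at or before R49 starts 16:20 → clear.
R47: starts 17:35 at or after R49 ends 16:50 → clear.
R48: starts 17:45 at or after R49 ends 16:50 → clear.
R46: starts 19:15 at or after R49 ends 16:50 → clear.

Yes — the slot is free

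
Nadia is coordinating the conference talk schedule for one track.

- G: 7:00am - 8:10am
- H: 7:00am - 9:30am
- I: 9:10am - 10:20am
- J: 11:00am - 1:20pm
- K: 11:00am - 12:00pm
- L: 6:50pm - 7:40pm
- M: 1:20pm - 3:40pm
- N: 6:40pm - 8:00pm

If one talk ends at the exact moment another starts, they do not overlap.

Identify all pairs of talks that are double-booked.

Sorted by start: G, H, I, J, K, M, N, L.
H starts before G ends → G and H overlap.
I starts after G ends, so G has no further overlaps.
I starts before H ends → H and I overlap.
J starts after H ends, so H has no further overlaps.
J starts after I ends, so I has no further overlaps.
K starts before J ends → J and K overlap.
M starts exactly when J ends (back-to-back, no overlap), so J has no further overlaps.
M starts after K ends, so K has no further overlaps.
N starts after M ends, so M has no further overlaps.
L starts before N ends → N and L overlap.

G & H, H & I, J & K, L & N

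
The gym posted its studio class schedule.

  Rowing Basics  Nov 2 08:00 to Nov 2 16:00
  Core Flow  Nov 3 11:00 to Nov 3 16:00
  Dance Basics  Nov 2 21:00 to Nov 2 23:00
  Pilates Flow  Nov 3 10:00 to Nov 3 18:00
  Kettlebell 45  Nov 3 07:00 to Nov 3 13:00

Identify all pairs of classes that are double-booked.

Core Flow & Kettlebell 45, Core Flow & Pilates Flow, Kettlebell 45 & Pilates Flow

Sorted by start: Rowing Basics, Dance Basics, Kettlebell 45, Pilates Flow, Core Flow.
Dance Basics starts after Rowing Basics ends — done with Rowing Basics.
Kettlebell 45 starts after Dance Basics ends — done with Dance Basics.
Pilates Flow starts before Kettlebell 45 ends → Kettlebell 45 and Pilates Flow overlap.
Core Flow starts before Kettlebell 45 ends → Kettlebell 45 and Core Flow overlap.
Core Flow starts before Pilates Flow ends → Pilates Flow and Core Flow overlap.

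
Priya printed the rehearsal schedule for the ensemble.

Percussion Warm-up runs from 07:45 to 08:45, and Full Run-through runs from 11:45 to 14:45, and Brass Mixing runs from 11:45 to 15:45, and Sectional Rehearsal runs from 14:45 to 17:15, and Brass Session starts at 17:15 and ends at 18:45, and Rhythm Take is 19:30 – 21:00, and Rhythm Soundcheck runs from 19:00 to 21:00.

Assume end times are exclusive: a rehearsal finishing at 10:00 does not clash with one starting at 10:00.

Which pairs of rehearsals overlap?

Brass Mixing & Full Run-through, Brass Mixing & Sectional Rehearsal, Rhythm Soundcheck & Rhythm Take

Sorted by start: Percussion Warm-up, Full Run-through, Brass Mixing, Sectional Rehearsal, Brass Session, Rhythm Soundcheck, Rhythm Take.
Full Run-through starts after Percussion Warm-up ends — done with Percussion Warm-up.
Brass Mixing starts before Full Run-through ends → Full Run-through and Brass Mixing overlap.
Sectional Rehearsal starts exactly when Full Run-through ends (back-to-back, no overlap) — done with Full Run-through.
Sectional Rehearsal starts before Brass Mixing ends → Brass Mixing and Sectional Rehearsal overlap.
Brass Session starts after Brass Mixing ends — done with Brass Mixing.
Brass Session starts exactly when Sectional Rehearsal ends (back-to-back, no overlap) — done with Sectional Rehearsal.
Rhythm Soundcheck starts after Brass Session ends — done with Brass Session.
Rhythm Take starts before Rhythm Soundcheck ends → Rhythm Soundcheck and Rhythm Take overlap.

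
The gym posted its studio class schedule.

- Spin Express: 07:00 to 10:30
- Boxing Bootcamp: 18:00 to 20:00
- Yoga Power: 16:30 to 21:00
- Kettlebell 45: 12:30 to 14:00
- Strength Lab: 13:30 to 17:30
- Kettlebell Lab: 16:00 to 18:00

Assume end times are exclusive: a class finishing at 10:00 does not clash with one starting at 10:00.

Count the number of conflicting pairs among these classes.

Sorted by start: Spin Express, Kettlebell 45, Strength Lab, Kettlebell Lab, Yoga Power, Boxing Bootcamp.
Kettlebell 45 starts after Spin Express ends, so Spin Express has no further overlaps.
Strength Lab starts before Kettlebell 45 ends → Kettlebell 45 and Strength Lab overlap.
Kettlebell Lab starts after Kettlebell 45 ends, so Kettlebell 45 has no further overlaps.
Kettlebell Lab starts before Strength Lab ends → Strength Lab and Kettlebell Lab overlap.
Yoga Power starts before Strength Lab ends → Strength Lab and Yoga Power overlap.
Boxing Bootcamp starts after Strength Lab ends.
Yoga Power starts before Kettlebell Lab ends → Kettlebell Lab and Yoga Power overlap.
Boxing Bootcamp starts exactly when Kettlebell Lab ends (back-to-back, no overlap).
Boxing Bootcamp starts before Yoga Power ends → Yoga Power and Boxing Bootcamp overlap.
Overlapping pairs: Boxing Bootcamp & Yoga Power, Kettlebell 45 & Strength Lab, Kettlebell Lab & Strength Lab, Kettlebell Lab & Yoga Power, Strength Lab & Yoga Power — 5 in total.

5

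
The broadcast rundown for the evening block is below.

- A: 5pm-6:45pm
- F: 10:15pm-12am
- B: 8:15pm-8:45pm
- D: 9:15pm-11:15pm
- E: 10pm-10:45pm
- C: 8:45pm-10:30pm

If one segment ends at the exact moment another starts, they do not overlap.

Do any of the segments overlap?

Check each pair: they overlap iff neither finishes before the other starts.
Sorted by start: A, B, C, D, E, F.
B starts after A ends; A is clear from here.
C starts exactly when B ends (back-to-back, no overlap); B is clear from here.
D starts before C ends → C and D overlap.
That's a conflict, so the schedule is not conflict-free.

Yes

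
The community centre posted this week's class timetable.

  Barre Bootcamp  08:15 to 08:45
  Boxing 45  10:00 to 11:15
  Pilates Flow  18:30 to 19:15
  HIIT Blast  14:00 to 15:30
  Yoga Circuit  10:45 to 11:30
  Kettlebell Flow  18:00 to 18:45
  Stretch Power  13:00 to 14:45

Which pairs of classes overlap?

Check each pair: they overlap iff neither finishes before the other starts.
Sorted by start: Barre Bootcamp, Boxing 45, Yoga Circuit, Stretch Power, HIIT Blast, Kettlebell Flow, Pilates Flow.
Boxing 45 starts after Barre Bootcamp ends, so nothing later overlaps Barre Bootcamp either.
Yoga Circuit starts before Boxing 45 ends → Boxing 45 and Yoga Circuit overlap.
Stretch Power starts after Boxing 45 ends, so nothing later overlaps Boxing 45 either.
Stretch Power starts after Yoga Circuit ends, so nothing later overlaps Yoga Circuit either.
HIIT Blast starts before Stretch Power ends → Stretch Power and HIIT Blast overlap.
Kettlebell Flow starts after Stretch Power ends, so nothing later overlaps Stretch Power either.
Kettlebell Flow starts after HIIT Blast ends, so nothing later overlaps HIIT Blast either.
Pilates Flow starts before Kettlebell Flow ends → Kettlebell Flow and Pilates Flow overlap.

Boxing 45 & Yoga Circuit, HIIT Blast & Stretch Power, Kettlebell Flow & Pilates Flow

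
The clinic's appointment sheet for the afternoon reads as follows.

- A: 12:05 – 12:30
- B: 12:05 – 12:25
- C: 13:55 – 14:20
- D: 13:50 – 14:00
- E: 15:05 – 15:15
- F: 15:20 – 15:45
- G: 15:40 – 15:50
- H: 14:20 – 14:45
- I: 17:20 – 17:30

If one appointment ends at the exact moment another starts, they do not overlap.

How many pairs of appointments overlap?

Sorted by start: A, B, D, C, H, E, F, G, I.
B starts before A ends → A and B overlap.
D starts after A ends — done with A.
D starts after B ends — done with B.
C starts before D ends → D and C overlap.
H starts after D ends — done with D.
H starts exactly when C ends (back-to-back, no overlap) — done with C.
E starts after H ends — done with H.
F starts after E ends — done with E.
G starts before F ends → F and G overlap.
I starts after F ends.
I starts after G ends.
Overlapping pairs: A & B, C & D, F & G — 3 in total.

3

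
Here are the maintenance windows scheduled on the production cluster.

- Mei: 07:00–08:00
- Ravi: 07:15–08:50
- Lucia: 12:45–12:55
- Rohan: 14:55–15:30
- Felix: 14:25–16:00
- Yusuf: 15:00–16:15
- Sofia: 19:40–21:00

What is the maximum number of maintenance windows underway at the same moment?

Sweep the timeline, counting +1 at each start and −1 at each end (ends before starts at a tie):
07:00 start Mei → 1
07:15 start Ravi → 2
08:00 end Mei → 1
08:50 end Ravi → 0
12:45 start Lucia → 1
12:55 end Lucia → 0
14:25 start Felix → 1
14:55 start Rohan → 2
15:00 start Yusuf → 3
15:30 end Rohan → 2
16:00 end Felix → 1
16:15 end Yusuf → 0
19:40 start Sofia → 1
21:00 end Sofia → 0
Peak is 3, at 15:00 (Felix, Rohan, Yusuf).

3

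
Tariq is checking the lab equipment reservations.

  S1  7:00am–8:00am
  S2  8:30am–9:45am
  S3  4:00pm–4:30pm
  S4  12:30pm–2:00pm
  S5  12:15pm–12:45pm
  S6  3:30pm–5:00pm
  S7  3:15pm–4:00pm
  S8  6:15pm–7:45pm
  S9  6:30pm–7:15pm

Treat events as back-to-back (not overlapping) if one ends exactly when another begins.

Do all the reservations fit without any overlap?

Sorted by start: S1, S2, S5, S4, S7, S6, S3, S8, S9.
S2 starts after S1 ends, so S1 has no further overlaps.
S5 starts after S2 ends, so S2 has no further overlaps.
S4 starts before S5 ends → S5 and S4 overlap.
That's a conflict, so the schedule is not conflict-free.

No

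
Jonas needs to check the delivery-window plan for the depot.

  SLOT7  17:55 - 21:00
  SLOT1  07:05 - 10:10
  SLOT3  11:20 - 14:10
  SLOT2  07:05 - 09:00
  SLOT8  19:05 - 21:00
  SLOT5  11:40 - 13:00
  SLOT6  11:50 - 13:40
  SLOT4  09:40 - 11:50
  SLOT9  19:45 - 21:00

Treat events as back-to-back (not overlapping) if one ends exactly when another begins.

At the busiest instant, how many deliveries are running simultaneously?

Sweep the timeline, counting +1 at each start and −1 at each end (ends before starts at a tie):
07:05 start SLOT1 → 1
07:05 start SLOT2 → 2
09:00 end SLOT2 → 1
09:40 start SLOT4 → 2
10:10 end SLOT1 → 1
11:20 start SLOT3 → 2
11:40 start SLOT5 → 3
11:50 end SLOT4 → 2
11:50 start SLOT6 → 3
13:00 end SLOT5 → 2
13:40 end SLOT6 → 1
14:10 end SLOT3 → 0
17:55 start SLOT7 → 1
19:05 start SLOT8 → 2
19:45 start SLOT9 → 3
21:00 end SLOT7 → 2
21:00 end SLOT8 → 1
21:00 end SLOT9 → 0
Peak is 3, at 11:40 (SLOT3, SLOT4, SLOT5).

3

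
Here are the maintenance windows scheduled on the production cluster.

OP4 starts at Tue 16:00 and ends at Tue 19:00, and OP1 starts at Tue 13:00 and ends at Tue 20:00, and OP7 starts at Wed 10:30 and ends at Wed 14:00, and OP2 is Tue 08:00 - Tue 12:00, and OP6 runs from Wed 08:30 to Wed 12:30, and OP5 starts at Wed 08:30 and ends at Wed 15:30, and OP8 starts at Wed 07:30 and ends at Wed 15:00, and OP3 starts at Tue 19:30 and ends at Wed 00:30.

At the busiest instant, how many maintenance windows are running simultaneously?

4

Sort all start/end points and keep a running count:
Tue 08:00 start OP2 → 1
Tue 12:00 end OP2 → 0
Tue 13:00 start OP1 → 1
Tue 16:00 start OP4 → 2
Tue 19:00 end OP4 → 1
Tue 19:30 start OP3 → 2
Tue 20:00 end OP1 → 1
Wed 00:30 end OP3 → 0
Wed 07:30 start OP8 → 1
Wed 08:30 start OP5 → 2
Wed 08:30 start OP6 → 3
Wed 10:30 start OP7 → 4
Wed 12:30 end OP6 → 3
Wed 14:00 end OP7 → 2
Wed 15:00 end OP8 → 1
Wed 15:30 end OP5 → 0
Peak is 4, at Wed 10:30 (OP5, OP6, OP7, OP8).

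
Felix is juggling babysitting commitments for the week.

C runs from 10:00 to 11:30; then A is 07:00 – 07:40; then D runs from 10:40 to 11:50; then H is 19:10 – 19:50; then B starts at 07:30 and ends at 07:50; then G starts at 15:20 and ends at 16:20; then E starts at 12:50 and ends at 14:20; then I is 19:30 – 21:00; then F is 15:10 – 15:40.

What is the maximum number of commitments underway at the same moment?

2

Sweep the timeline, counting +1 at each start and −1 at each end (ends before starts at a tie):
07:00 start A → 1
07:30 start B → 2
07:40 end A → 1
07:50 end B → 0
10:00 start C → 1
10:40 start D → 2
11:30 end C → 1
11:50 end D → 0
12:50 start E → 1
14:20 end E → 0
15:10 start F → 1
15:20 start G → 2
15:40 end F → 1
16:20 end G → 0
19:10 start H → 1
19:30 start I → 2
19:50 end H → 1
21:00 end I → 0
Peak is 2, at 07:30 (A, B).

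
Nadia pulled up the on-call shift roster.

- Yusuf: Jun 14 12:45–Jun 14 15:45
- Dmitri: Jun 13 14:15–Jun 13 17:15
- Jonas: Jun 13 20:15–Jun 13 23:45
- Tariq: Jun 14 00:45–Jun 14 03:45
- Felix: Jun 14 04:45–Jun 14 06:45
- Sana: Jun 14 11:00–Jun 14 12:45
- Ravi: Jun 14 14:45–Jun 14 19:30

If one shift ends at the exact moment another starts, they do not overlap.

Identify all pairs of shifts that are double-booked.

Two intervals overlap when each starts before the other ends.
Sorted by start: Dmitri, Jonas, Tariq, Felix, Sana, Yusuf, Ravi.
Jonas starts after Dmitri ends — done with Dmitri.
Tariq starts after Jonas ends — done with Jonas.
Felix starts after Tariq ends — done with Tariq.
Sana starts after Felix ends — done with Felix.
Yusuf starts exactly when Sana ends (back-to-back, no overlap) — done with Sana.
Ravi starts before Yusuf ends → Yusuf and Ravi overlap.

Ravi & Yusuf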